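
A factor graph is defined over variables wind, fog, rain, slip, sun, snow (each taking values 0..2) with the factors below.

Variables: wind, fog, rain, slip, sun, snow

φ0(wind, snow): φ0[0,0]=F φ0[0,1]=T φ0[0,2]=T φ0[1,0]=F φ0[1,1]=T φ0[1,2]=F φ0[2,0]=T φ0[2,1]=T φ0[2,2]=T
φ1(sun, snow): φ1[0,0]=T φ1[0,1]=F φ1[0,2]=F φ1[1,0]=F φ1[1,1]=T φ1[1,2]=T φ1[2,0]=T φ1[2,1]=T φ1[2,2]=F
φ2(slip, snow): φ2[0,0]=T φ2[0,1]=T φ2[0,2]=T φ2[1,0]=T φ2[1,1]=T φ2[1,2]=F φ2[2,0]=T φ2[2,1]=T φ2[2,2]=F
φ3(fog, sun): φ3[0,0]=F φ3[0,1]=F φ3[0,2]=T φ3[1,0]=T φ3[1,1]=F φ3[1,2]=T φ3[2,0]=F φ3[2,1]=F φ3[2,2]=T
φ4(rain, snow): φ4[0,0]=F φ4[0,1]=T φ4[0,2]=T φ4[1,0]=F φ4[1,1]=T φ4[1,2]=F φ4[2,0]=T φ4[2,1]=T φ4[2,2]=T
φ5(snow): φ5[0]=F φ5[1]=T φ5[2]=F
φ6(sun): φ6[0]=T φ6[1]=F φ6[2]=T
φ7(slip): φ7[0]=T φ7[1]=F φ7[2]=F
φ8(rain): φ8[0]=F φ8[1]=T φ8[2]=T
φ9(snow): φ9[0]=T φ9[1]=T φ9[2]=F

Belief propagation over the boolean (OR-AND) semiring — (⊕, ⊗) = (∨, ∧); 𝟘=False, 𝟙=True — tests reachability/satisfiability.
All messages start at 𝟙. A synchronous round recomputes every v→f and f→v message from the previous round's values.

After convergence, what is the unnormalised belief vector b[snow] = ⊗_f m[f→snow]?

init: all messages = 𝟙 over 3 values
r1 m[φ0→wind] = [T, T, T]
r1 m[φ0→snow] = [T, T, T]
r1 m[φ1→sun] = [T, T, T]
r1 m[φ1→snow] = [T, T, T]
r1 m[φ2→slip] = [T, T, T]
r1 m[φ2→snow] = [T, T, T]
r1 m[φ3→fog] = [T, T, T]
r1 m[φ3→sun] = [T, F, T]
r1 m[φ4→rain] = [T, T, T]
r1 m[φ4→snow] = [T, T, T]
r1 m[φ5→snow] = [F, T, F]
r1 m[φ6→sun] = [T, F, T]
r1 m[φ7→slip] = [T, F, F]
r1 m[φ8→rain] = [F, T, T]
r1 m[φ9→snow] = [T, T, F]
r1 m[wind→φ0] = [T, T, T]
r1 m[fog→φ3] = [T, T, T]
r1 m[rain→φ4] = [T, T, T]
r1 m[rain→φ8] = [T, T, T]
r1 m[slip→φ2] = [T, T, T]
r1 m[slip→φ7] = [T, T, T]
r1 m[sun→φ1] = [T, T, T]
r1 m[sun→φ3] = [T, T, T]
r1 m[sun→φ6] = [T, T, T]
r1 m[snow→φ0] = [T, T, T]
r1 m[snow→φ1] = [T, T, T]
r1 m[snow→φ2] = [T, T, T]
r1 m[snow→φ4] = [T, T, T]
r1 m[snow→φ5] = [T, T, T]
r1 m[snow→φ9] = [T, T, T]
r2 m[φ0→wind] = [T, T, T]
r2 m[φ0→snow] = [T, T, T]
r2 m[φ1→sun] = [T, T, T]
r2 m[φ1→snow] = [T, T, T]
r2 m[φ2→slip] = [T, T, T]
r2 m[φ2→snow] = [T, T, T]
r2 m[φ3→fog] = [T, T, T]
r2 m[φ3→sun] = [T, F, T]
r2 m[φ4→rain] = [T, T, T]
r2 m[φ4→snow] = [T, T, T]
r2 m[φ5→snow] = [F, T, F]
r2 m[φ6→sun] = [T, F, T]
r2 m[φ7→slip] = [T, F, F]
r2 m[φ8→rain] = [F, T, T]
r2 m[φ9→snow] = [T, T, F]
r2 m[wind→φ0] = [T, T, T]
r2 m[fog→φ3] = [T, T, T]
r2 m[rain→φ4] = [F, T, T]
r2 m[rain→φ8] = [T, T, T]
r2 m[slip→φ2] = [T, F, F]
r2 m[slip→φ7] = [T, T, T]
r2 m[sun→φ1] = [T, F, T]
r2 m[sun→φ3] = [T, F, T]
r2 m[sun→φ6] = [T, F, T]
r2 m[snow→φ0] = [F, T, F]
r2 m[snow→φ1] = [F, T, F]
r2 m[snow→φ2] = [F, T, F]
r2 m[snow→φ4] = [F, T, F]
r2 m[snow→φ5] = [T, T, F]
r2 m[snow→φ9] = [F, T, F]
r3 m[φ0→wind] = [T, T, T]
r3 m[φ0→snow] = [T, T, T]
r3 m[φ1→sun] = [F, T, T]
r3 m[φ1→snow] = [T, T, F]
r3 m[φ2→slip] = [T, T, T]
r3 m[φ2→snow] = [T, T, T]
r3 m[φ3→fog] = [T, T, T]
r3 m[φ3→sun] = [T, F, T]
r3 m[φ4→rain] = [T, T, T]
r3 m[φ4→snow] = [T, T, T]
r3 m[φ5→snow] = [F, T, F]
r3 m[φ6→sun] = [T, F, T]
r3 m[φ7→slip] = [T, F, F]
r3 m[φ8→rain] = [F, T, T]
r3 m[φ9→snow] = [T, T, F]
r3 m[wind→φ0] = [T, T, T]
r3 m[fog→φ3] = [T, T, T]
r3 m[rain→φ4] = [F, T, T]
r3 m[rain→φ8] = [T, T, T]
r3 m[slip→φ2] = [T, F, F]
r3 m[slip→φ7] = [T, T, T]
r3 m[sun→φ1] = [T, F, T]
r3 m[sun→φ3] = [T, F, T]
r3 m[sun→φ6] = [T, F, T]
r3 m[snow→φ0] = [F, T, F]
r3 m[snow→φ1] = [F, T, F]
r3 m[snow→φ2] = [F, T, F]
r3 m[snow→φ4] = [F, T, F]
r3 m[snow→φ5] = [T, T, F]
r3 m[snow→φ9] = [F, T, F]
r4 m[φ0→wind] = [T, T, T]
r4 m[φ0→snow] = [T, T, T]
r4 m[φ1→sun] = [F, T, T]
r4 m[φ1→snow] = [T, T, F]
r4 m[φ2→slip] = [T, T, T]
r4 m[φ2→snow] = [T, T, T]
r4 m[φ3→fog] = [T, T, T]
r4 m[φ3→sun] = [T, F, T]
r4 m[φ4→rain] = [T, T, T]
r4 m[φ4→snow] = [T, T, T]
r4 m[φ5→snow] = [F, T, F]
r4 m[φ6→sun] = [T, F, T]
r4 m[φ7→slip] = [T, F, F]
r4 m[φ8→rain] = [F, T, T]
r4 m[φ9→snow] = [T, T, F]
r4 m[wind→φ0] = [T, T, T]
r4 m[fog→φ3] = [T, T, T]
r4 m[rain→φ4] = [F, T, T]
r4 m[rain→φ8] = [T, T, T]
r4 m[slip→φ2] = [T, F, F]
r4 m[slip→φ7] = [T, T, T]
r4 m[sun→φ1] = [T, F, T]
r4 m[sun→φ3] = [F, F, T]
r4 m[sun→φ6] = [F, F, T]
r4 m[snow→φ0] = [F, T, F]
r4 m[snow→φ1] = [F, T, F]
r4 m[snow→φ2] = [F, T, F]
r4 m[snow→φ4] = [F, T, F]
r4 m[snow→φ5] = [T, T, F]
r4 m[snow→φ9] = [F, T, F]
r5 m[φ0→wind] = [T, T, T]
r5 m[φ0→snow] = [T, T, T]
r5 m[φ1→sun] = [F, T, T]
r5 m[φ1→snow] = [T, T, F]
r5 m[φ2→slip] = [T, T, T]
r5 m[φ2→snow] = [T, T, T]
r5 m[φ3→fog] = [T, T, T]
r5 m[φ3→sun] = [T, F, T]
r5 m[φ4→rain] = [T, T, T]
r5 m[φ4→snow] = [T, T, T]
r5 m[φ5→snow] = [F, T, F]
r5 m[φ6→sun] = [T, F, T]
r5 m[φ7→slip] = [T, F, F]
r5 m[φ8→rain] = [F, T, T]
r5 m[φ9→snow] = [T, T, F]
r5 m[wind→φ0] = [T, T, T]
r5 m[fog→φ3] = [T, T, T]
r5 m[rain→φ4] = [F, T, T]
r5 m[rain→φ8] = [T, T, T]
r5 m[slip→φ2] = [T, F, F]
r5 m[slip→φ7] = [T, T, T]
r5 m[sun→φ1] = [T, F, T]
r5 m[sun→φ3] = [F, F, T]
r5 m[sun→φ6] = [F, F, T]
r5 m[snow→φ0] = [F, T, F]
r5 m[snow→φ1] = [F, T, F]
r5 m[snow→φ2] = [F, T, F]
r5 m[snow→φ4] = [F, T, F]
r5 m[snow→φ5] = [T, T, F]
r5 m[snow→φ9] = [F, T, F]
fixed point reached at round 5
b[snow] = ⊗ incoming = [F, T, F]

b[snow] = [F, T, F]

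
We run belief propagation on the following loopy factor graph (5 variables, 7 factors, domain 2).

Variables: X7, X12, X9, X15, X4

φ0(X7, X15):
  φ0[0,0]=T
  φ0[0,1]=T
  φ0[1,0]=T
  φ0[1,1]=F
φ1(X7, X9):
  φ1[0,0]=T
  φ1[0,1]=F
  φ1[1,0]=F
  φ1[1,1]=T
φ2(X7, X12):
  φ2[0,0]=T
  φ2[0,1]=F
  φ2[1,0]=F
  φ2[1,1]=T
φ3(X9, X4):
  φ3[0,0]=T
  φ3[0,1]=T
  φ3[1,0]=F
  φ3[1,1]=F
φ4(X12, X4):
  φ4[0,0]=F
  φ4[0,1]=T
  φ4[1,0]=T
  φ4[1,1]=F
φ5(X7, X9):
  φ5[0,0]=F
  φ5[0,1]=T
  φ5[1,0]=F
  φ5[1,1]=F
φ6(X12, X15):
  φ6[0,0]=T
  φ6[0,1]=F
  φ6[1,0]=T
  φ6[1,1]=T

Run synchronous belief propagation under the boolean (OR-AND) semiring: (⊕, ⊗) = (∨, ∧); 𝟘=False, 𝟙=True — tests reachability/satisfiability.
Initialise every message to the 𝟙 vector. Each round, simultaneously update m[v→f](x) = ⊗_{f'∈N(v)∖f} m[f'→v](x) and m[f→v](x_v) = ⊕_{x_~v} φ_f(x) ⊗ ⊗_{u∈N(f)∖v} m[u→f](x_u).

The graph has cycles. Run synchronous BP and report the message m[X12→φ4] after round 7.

init: all messages = 𝟙 over 2 values
r1 m[φ0→X7] = [T, T]
r1 m[φ0→X15] = [T, T]
r1 m[φ1→X7] = [T, T]
r1 m[φ1→X9] = [T, T]
r1 m[φ2→X7] = [T, T]
r1 m[φ2→X12] = [T, T]
r1 m[φ3→X9] = [T, F]
r1 m[φ3→X4] = [T, T]
r1 m[φ4→X12] = [T, T]
r1 m[φ4→X4] = [T, T]
r1 m[φ5→X7] = [T, F]
r1 m[φ5→X9] = [F, T]
r1 m[φ6→X12] = [T, T]
r1 m[φ6→X15] = [T, T]
r1 m[X7→φ0] = [T, T]
r1 m[X7→φ1] = [T, T]
r1 m[X7→φ2] = [T, T]
r1 m[X7→φ5] = [T, T]
r1 m[X12→φ2] = [T, T]
r1 m[X12→φ4] = [T, T]
r1 m[X12→φ6] = [T, T]
r1 m[X9→φ1] = [T, T]
r1 m[X9→φ3] = [T, T]
r1 m[X9→φ5] = [T, T]
r1 m[X15→φ0] = [T, T]
r1 m[X15→φ6] = [T, T]
r1 m[X4→φ3] = [T, T]
r1 m[X4→φ4] = [T, T]
r2 m[φ0→X7] = [T, T]
r2 m[φ0→X15] = [T, T]
r2 m[φ1→X7] = [T, T]
r2 m[φ1→X9] = [T, T]
r2 m[φ2→X7] = [T, T]
r2 m[φ2→X12] = [T, T]
r2 m[φ3→X9] = [T, F]
r2 m[φ3→X4] = [T, T]
r2 m[φ4→X12] = [T, T]
r2 m[φ4→X4] = [T, T]
r2 m[φ5→X7] = [T, F]
r2 m[φ5→X9] = [F, T]
r2 m[φ6→X12] = [T, T]
r2 m[φ6→X15] = [T, T]
r2 m[X7→φ0] = [T, F]
r2 m[X7→φ1] = [T, F]
r2 m[X7→φ2] = [T, F]
r2 m[X7→φ5] = [T, T]
r2 m[X12→φ2] = [T, T]
r2 m[X12→φ4] = [T, T]
r2 m[X12→φ6] = [T, T]
r2 m[X9→φ1] = [F, F]
r2 m[X9→φ3] = [F, T]
r2 m[X9→φ5] = [T, F]
r2 m[X15→φ0] = [T, T]
r2 m[X15→φ6] = [T, T]
r2 m[X4→φ3] = [T, T]
r2 m[X4→φ4] = [T, T]
r3 m[φ0→X7] = [T, T]
r3 m[φ0→X15] = [T, T]
r3 m[φ1→X7] = [F, F]
r3 m[φ1→X9] = [T, F]
r3 m[φ2→X7] = [T, T]
r3 m[φ2→X12] = [T, F]
r3 m[φ3→X9] = [T, F]
r3 m[φ3→X4] = [F, F]
r3 m[φ4→X12] = [T, T]
r3 m[φ4→X4] = [T, T]
r3 m[φ5→X7] = [F, F]
r3 m[φ5→X9] = [F, T]
r3 m[φ6→X12] = [T, T]
r3 m[φ6→X15] = [T, T]
r3 m[X7→φ0] = [T, F]
r3 m[X7→φ1] = [T, F]
r3 m[X7→φ2] = [T, F]
r3 m[X7→φ5] = [T, T]
r3 m[X12→φ2] = [T, T]
r3 m[X12→φ4] = [T, T]
r3 m[X12→φ6] = [T, T]
r3 m[X9→φ1] = [F, F]
r3 m[X9→φ3] = [F, T]
r3 m[X9→φ5] = [T, F]
r3 m[X15→φ0] = [T, T]
r3 m[X15→φ6] = [T, T]
r3 m[X4→φ3] = [T, T]
r3 m[X4→φ4] = [T, T]
r4 m[φ0→X7] = [T, T]
r4 m[φ0→X15] = [T, T]
r4 m[φ1→X7] = [F, F]
r4 m[φ1→X9] = [T, F]
r4 m[φ2→X7] = [T, T]
r4 m[φ2→X12] = [T, F]
r4 m[φ3→X9] = [T, F]
r4 m[φ3→X4] = [F, F]
r4 m[φ4→X12] = [T, T]
r4 m[φ4→X4] = [T, T]
r4 m[φ5→X7] = [F, F]
r4 m[φ5→X9] = [F, T]
r4 m[φ6→X12] = [T, T]
r4 m[φ6→X15] = [T, T]
r4 m[X7→φ0] = [F, F]
r4 m[X7→φ1] = [F, F]
r4 m[X7→φ2] = [F, F]
r4 m[X7→φ5] = [F, F]
r4 m[X12→φ2] = [T, T]
r4 m[X12→φ4] = [T, F]
r4 m[X12→φ6] = [T, F]
r4 m[X9→φ1] = [F, F]
r4 m[X9→φ3] = [F, F]
r4 m[X9→φ5] = [T, F]
r4 m[X15→φ0] = [T, T]
r4 m[X15→φ6] = [T, T]
r4 m[X4→φ3] = [T, T]
r4 m[X4→φ4] = [F, F]
r5 m[φ0→X7] = [T, T]
r5 m[φ0→X15] = [F, F]
r5 m[φ1→X7] = [F, F]
r5 m[φ1→X9] = [F, F]
r5 m[φ2→X7] = [T, T]
r5 m[φ2→X12] = [F, F]
r5 m[φ3→X9] = [T, F]
r5 m[φ3→X4] = [F, F]
r5 m[φ4→X12] = [F, F]
r5 m[φ4→X4] = [F, T]
r5 m[φ5→X7] = [F, F]
r5 m[φ5→X9] = [F, F]
r5 m[φ6→X12] = [T, T]
r5 m[φ6→X15] = [T, F]
r5 m[X7→φ0] = [F, F]
r5 m[X7→φ1] = [F, F]
r5 m[X7→φ2] = [F, F]
r5 m[X7→φ5] = [F, F]
r5 m[X12→φ2] = [T, T]
r5 m[X12→φ4] = [T, F]
r5 m[X12→φ6] = [T, F]
r5 m[X9→φ1] = [F, F]
r5 m[X9→φ3] = [F, F]
r5 m[X9→φ5] = [T, F]
r5 m[X15→φ0] = [T, T]
r5 m[X15→φ6] = [T, T]
r5 m[X4→φ3] = [T, T]
r5 m[X4→φ4] = [F, F]
r6 m[φ0→X7] = [T, T]
r6 m[φ0→X15] = [F, F]
r6 m[φ1→X7] = [F, F]
r6 m[φ1→X9] = [F, F]
r6 m[φ2→X7] = [T, T]
r6 m[φ2→X12] = [F, F]
r6 m[φ3→X9] = [T, F]
r6 m[φ3→X4] = [F, F]
r6 m[φ4→X12] = [F, F]
r6 m[φ4→X4] = [F, T]
r6 m[φ5→X7] = [F, F]
r6 m[φ5→X9] = [F, F]
r6 m[φ6→X12] = [T, T]
r6 m[φ6→X15] = [T, F]
r6 m[X7→φ0] = [F, F]
r6 m[X7→φ1] = [F, F]
r6 m[X7→φ2] = [F, F]
r6 m[X7→φ5] = [F, F]
r6 m[X12→φ2] = [F, F]
r6 m[X12→φ4] = [F, F]
r6 m[X12→φ6] = [F, F]
r6 m[X9→φ1] = [F, F]
r6 m[X9→φ3] = [F, F]
r6 m[X9→φ5] = [F, F]
r6 m[X15→φ0] = [T, F]
r6 m[X15→φ6] = [F, F]
r6 m[X4→φ3] = [F, T]
r6 m[X4→φ4] = [F, F]
r7 m[φ0→X7] = [T, T]
r7 m[φ0→X15] = [F, F]
r7 m[φ1→X7] = [F, F]
r7 m[φ1→X9] = [F, F]
r7 m[φ2→X7] = [F, F]
r7 m[φ2→X12] = [F, F]
r7 m[φ3→X9] = [T, F]
r7 m[φ3→X4] = [F, F]
r7 m[φ4→X12] = [F, F]
r7 m[φ4→X4] = [F, F]
r7 m[φ5→X7] = [F, F]
r7 m[φ5→X9] = [F, F]
r7 m[φ6→X12] = [F, F]
r7 m[φ6→X15] = [F, F]
r7 m[X7→φ0] = [F, F]
r7 m[X7→φ1] = [F, F]
r7 m[X7→φ2] = [F, F]
r7 m[X7→φ5] = [F, F]
r7 m[X12→φ2] = [F, F]
r7 m[X12→φ4] = [F, F]
r7 m[X12→φ6] = [F, F]
r7 m[X9→φ1] = [F, F]
r7 m[X9→φ3] = [F, F]
r7 m[X9→φ5] = [F, F]
r7 m[X15→φ0] = [T, F]
r7 m[X15→φ6] = [F, F]
r7 m[X4→φ3] = [F, T]
r7 m[X4→φ4] = [F, F]

message @ round 7 = [F, F]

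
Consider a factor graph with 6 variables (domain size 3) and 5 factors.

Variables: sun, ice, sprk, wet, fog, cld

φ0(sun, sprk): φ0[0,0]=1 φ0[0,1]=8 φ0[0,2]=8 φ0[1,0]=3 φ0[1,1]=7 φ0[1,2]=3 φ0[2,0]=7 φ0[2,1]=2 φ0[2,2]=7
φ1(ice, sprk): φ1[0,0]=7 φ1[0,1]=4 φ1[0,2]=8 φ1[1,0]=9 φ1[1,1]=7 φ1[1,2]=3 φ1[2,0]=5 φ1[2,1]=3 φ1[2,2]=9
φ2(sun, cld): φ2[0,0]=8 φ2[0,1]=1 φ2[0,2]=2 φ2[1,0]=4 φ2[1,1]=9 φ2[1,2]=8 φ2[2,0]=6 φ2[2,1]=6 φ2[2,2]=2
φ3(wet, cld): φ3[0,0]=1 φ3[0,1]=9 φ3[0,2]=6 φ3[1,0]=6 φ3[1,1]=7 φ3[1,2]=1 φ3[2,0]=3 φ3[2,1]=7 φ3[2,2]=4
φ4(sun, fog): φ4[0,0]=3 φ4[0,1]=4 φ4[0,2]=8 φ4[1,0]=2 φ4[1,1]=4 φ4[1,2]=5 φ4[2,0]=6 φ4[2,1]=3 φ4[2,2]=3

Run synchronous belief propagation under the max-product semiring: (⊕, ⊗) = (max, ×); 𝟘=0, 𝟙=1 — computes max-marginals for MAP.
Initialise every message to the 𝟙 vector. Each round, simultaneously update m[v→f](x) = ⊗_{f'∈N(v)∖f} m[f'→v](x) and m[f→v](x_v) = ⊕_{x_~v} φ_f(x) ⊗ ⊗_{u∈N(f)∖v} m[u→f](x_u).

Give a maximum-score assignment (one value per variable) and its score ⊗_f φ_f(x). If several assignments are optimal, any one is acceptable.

assignment: (sun=0, ice=2, sprk=2, wet=1, fog=2, cld=0); score = 27648

init: all messages = 𝟙 over 3 values
r1 m[φ0→sun] = [8, 7, 7]
r1 m[φ0→sprk] = [7, 8, 8]
r1 m[φ1→ice] = [8, 9, 9]
r1 m[φ1→sprk] = [9, 7, 9]
r1 m[φ2→sun] = [8, 9, 6]
r1 m[φ2→cld] = [8, 9, 8]
r1 m[φ3→wet] = [9, 7, 7]
r1 m[φ3→cld] = [6, 9, 6]
r1 m[φ4→sun] = [8, 5, 6]
r1 m[φ4→fog] = [6, 4, 8]
r1 m[sun→φ0] = [1, 1, 1]
r1 m[sun→φ2] = [1, 1, 1]
r1 m[sun→φ4] = [1, 1, 1]
r1 m[ice→φ1] = [1, 1, 1]
r1 m[sprk→φ0] = [1, 1, 1]
r1 m[sprk→φ1] = [1, 1, 1]
r1 m[wet→φ3] = [1, 1, 1]
r1 m[fog→φ4] = [1, 1, 1]
r1 m[cld→φ2] = [1, 1, 1]
r1 m[cld→φ3] = [1, 1, 1]
r2 m[φ0→sun] = [8, 7, 7]
r2 m[φ0→sprk] = [7, 8, 8]
r2 m[φ1→ice] = [8, 9, 9]
r2 m[φ1→sprk] = [9, 7, 9]
r2 m[φ2→sun] = [8, 9, 6]
r2 m[φ2→cld] = [8, 9, 8]
r2 m[φ3→wet] = [9, 7, 7]
r2 m[φ3→cld] = [6, 9, 6]
r2 m[φ4→sun] = [8, 5, 6]
r2 m[φ4→fog] = [6, 4, 8]
r2 m[sun→φ0] = [64, 45, 36]
r2 m[sun→φ2] = [64, 35, 42]
r2 m[sun→φ4] = [64, 63, 42]
r2 m[ice→φ1] = [1, 1, 1]
r2 m[sprk→φ0] = [9, 7, 9]
r2 m[sprk→φ1] = [7, 8, 8]
r2 m[wet→φ3] = [1, 1, 1]
r2 m[fog→φ4] = [1, 1, 1]
r2 m[cld→φ2] = [6, 9, 6]
r2 m[cld→φ3] = [8, 9, 8]
r3 m[φ0→sun] = [72, 49, 63]
r3 m[φ0→sprk] = [252, 512, 512]
r3 m[φ1→ice] = [64, 63, 72]
r3 m[φ1→sprk] = [9, 7, 9]
r3 m[φ2→sun] = [48, 81, 54]
r3 m[φ2→cld] = [512, 315, 280]
r3 m[φ3→wet] = [81, 63, 63]
r3 m[φ3→cld] = [6, 9, 6]
r3 m[φ4→sun] = [8, 5, 6]
r3 m[φ4→fog] = [252, 256, 512]
r3 m[sun→φ0] = [64, 45, 36]
r3 m[sun→φ2] = [64, 35, 42]
r3 m[sun→φ4] = [64, 63, 42]
r3 m[ice→φ1] = [1, 1, 1]
r3 m[sprk→φ0] = [9, 7, 9]
r3 m[sprk→φ1] = [7, 8, 8]
r3 m[wet→φ3] = [1, 1, 1]
r3 m[fog→φ4] = [1, 1, 1]
r3 m[cld→φ2] = [6, 9, 6]
r3 m[cld→φ3] = [8, 9, 8]
r4 m[φ0→sun] = [72, 49, 63]
r4 m[φ0→sprk] = [252, 512, 512]
r4 m[φ1→ice] = [64, 63, 72]
r4 m[φ1→sprk] = [9, 7, 9]
r4 m[φ2→sun] = [48, 81, 54]
r4 m[φ2→cld] = [512, 315, 280]
r4 m[φ3→wet] = [81, 63, 63]
r4 m[φ3→cld] = [6, 9, 6]
r4 m[φ4→sun] = [8, 5, 6]
r4 m[φ4→fog] = [252, 256, 512]
r4 m[sun→φ0] = [384, 405, 324]
r4 m[sun→φ2] = [576, 245, 378]
r4 m[sun→φ4] = [3456, 3969, 3402]
r4 m[ice→φ1] = [1, 1, 1]
r4 m[sprk→φ0] = [9, 7, 9]
r4 m[sprk→φ1] = [252, 512, 512]
r4 m[wet→φ3] = [1, 1, 1]
r4 m[fog→φ4] = [1, 1, 1]
r4 m[cld→φ2] = [6, 9, 6]
r4 m[cld→φ3] = [512, 315, 280]
r5 m[φ0→sun] = [72, 49, 63]
r5 m[φ0→sprk] = [2268, 3072, 3072]
r5 m[φ1→ice] = [4096, 3584, 4608]
r5 m[φ1→sprk] = [9, 7, 9]
r5 m[φ2→sun] = [48, 81, 54]
r5 m[φ2→cld] = [4608, 2268, 1960]
r5 m[φ3→wet] = [2835, 3072, 2205]
r5 m[φ3→cld] = [6, 9, 6]
r5 m[φ4→sun] = [8, 5, 6]
r5 m[φ4→fog] = [20412, 15876, 27648]
r5 m[sun→φ0] = [384, 405, 324]
r5 m[sun→φ2] = [576, 245, 378]
r5 m[sun→φ4] = [3456, 3969, 3402]
r5 m[ice→φ1] = [1, 1, 1]
r5 m[sprk→φ0] = [9, 7, 9]
r5 m[sprk→φ1] = [252, 512, 512]
r5 m[wet→φ3] = [1, 1, 1]
r5 m[fog→φ4] = [1, 1, 1]
r5 m[cld→φ2] = [6, 9, 6]
r5 m[cld→φ3] = [512, 315, 280]
r6 m[φ0→sun] = [72, 49, 63]
r6 m[φ0→sprk] = [2268, 3072, 3072]
r6 m[φ1→ice] = [4096, 3584, 4608]
r6 m[φ1→sprk] = [9, 7, 9]
r6 m[φ2→sun] = [48, 81, 54]
r6 m[φ2→cld] = [4608, 2268, 1960]
r6 m[φ3→wet] = [2835, 3072, 2205]
r6 m[φ3→cld] = [6, 9, 6]
r6 m[φ4→sun] = [8, 5, 6]
r6 m[φ4→fog] = [20412, 15876, 27648]
r6 m[sun→φ0] = [384, 405, 324]
r6 m[sun→φ2] = [576, 245, 378]
r6 m[sun→φ4] = [3456, 3969, 3402]
r6 m[ice→φ1] = [1, 1, 1]
r6 m[sprk→φ0] = [9, 7, 9]
r6 m[sprk→φ1] = [2268, 3072, 3072]
r6 m[wet→φ3] = [1, 1, 1]
r6 m[fog→φ4] = [1, 1, 1]
r6 m[cld→φ2] = [6, 9, 6]
r6 m[cld→φ3] = [4608, 2268, 1960]
r7 m[φ0→sun] = [72, 49, 63]
r7 m[φ0→sprk] = [2268, 3072, 3072]
r7 m[φ1→ice] = [24576, 21504, 27648]
r7 m[φ1→sprk] = [9, 7, 9]
r7 m[φ2→sun] = [48, 81, 54]
r7 m[φ2→cld] = [4608, 2268, 1960]
r7 m[φ3→wet] = [20412, 27648, 15876]
r7 m[φ3→cld] = [6, 9, 6]
r7 m[φ4→sun] = [8, 5, 6]
r7 m[φ4→fog] = [20412, 15876, 27648]
r7 m[sun→φ0] = [384, 405, 324]
r7 m[sun→φ2] = [576, 245, 378]
r7 m[sun→φ4] = [3456, 3969, 3402]
r7 m[ice→φ1] = [1, 1, 1]
r7 m[sprk→φ0] = [9, 7, 9]
r7 m[sprk→φ1] = [2268, 3072, 3072]
r7 m[wet→φ3] = [1, 1, 1]
r7 m[fog→φ4] = [1, 1, 1]
r7 m[cld→φ2] = [6, 9, 6]
r7 m[cld→φ3] = [4608, 2268, 1960]
r8 m[φ0→sun] = [72, 49, 63]
r8 m[φ0→sprk] = [2268, 3072, 3072]
r8 m[φ1→ice] = [24576, 21504, 27648]
r8 m[φ1→sprk] = [9, 7, 9]
r8 m[φ2→sun] = [48, 81, 54]
r8 m[φ2→cld] = [4608, 2268, 1960]
r8 m[φ3→wet] = [20412, 27648, 15876]
r8 m[φ3→cld] = [6, 9, 6]
r8 m[φ4→sun] = [8, 5, 6]
r8 m[φ4→fog] = [20412, 15876, 27648]
r8 m[sun→φ0] = [384, 405, 324]
r8 m[sun→φ2] = [576, 245, 378]
r8 m[sun→φ4] = [3456, 3969, 3402]
r8 m[ice→φ1] = [1, 1, 1]
r8 m[sprk→φ0] = [9, 7, 9]
r8 m[sprk→φ1] = [2268, 3072, 3072]
r8 m[wet→φ3] = [1, 1, 1]
r8 m[fog→φ4] = [1, 1, 1]
r8 m[cld→φ2] = [6, 9, 6]
r8 m[cld→φ3] = [4608, 2268, 1960]
fixed point reached at round 8
traceback from sun: (sun=0, ice=2, sprk=2, wet=1, fog=2, cld=0), score=27648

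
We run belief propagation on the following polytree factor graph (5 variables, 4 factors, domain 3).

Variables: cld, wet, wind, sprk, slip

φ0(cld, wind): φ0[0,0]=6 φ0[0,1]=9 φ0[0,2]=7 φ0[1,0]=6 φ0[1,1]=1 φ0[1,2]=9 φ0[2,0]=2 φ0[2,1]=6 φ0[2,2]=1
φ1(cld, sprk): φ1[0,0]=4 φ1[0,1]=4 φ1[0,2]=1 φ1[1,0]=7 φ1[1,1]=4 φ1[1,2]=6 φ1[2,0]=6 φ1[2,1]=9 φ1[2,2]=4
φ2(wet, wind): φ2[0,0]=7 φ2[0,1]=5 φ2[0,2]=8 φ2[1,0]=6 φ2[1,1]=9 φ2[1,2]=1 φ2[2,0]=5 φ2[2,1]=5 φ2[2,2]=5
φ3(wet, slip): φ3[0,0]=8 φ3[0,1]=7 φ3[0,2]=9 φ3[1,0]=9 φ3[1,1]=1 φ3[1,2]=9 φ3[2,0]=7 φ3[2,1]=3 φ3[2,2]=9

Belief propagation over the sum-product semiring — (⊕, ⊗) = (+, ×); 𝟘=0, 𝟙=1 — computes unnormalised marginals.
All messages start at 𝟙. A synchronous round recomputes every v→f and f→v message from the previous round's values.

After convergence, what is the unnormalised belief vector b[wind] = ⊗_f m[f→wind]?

b[wind] = [73138, 81832, 71910]

init: all messages = 𝟙 over 3 values
r1 m[φ0→cld] = [22, 16, 9]
r1 m[φ0→wind] = [14, 16, 17]
r1 m[φ1→cld] = [9, 17, 19]
r1 m[φ1→sprk] = [17, 17, 11]
r1 m[φ2→wet] = [20, 16, 15]
r1 m[φ2→wind] = [18, 19, 14]
r1 m[φ3→wet] = [24, 19, 19]
r1 m[φ3→slip] = [24, 11, 27]
r1 m[cld→φ0] = [1, 1, 1]
r1 m[cld→φ1] = [1, 1, 1]
r1 m[wet→φ2] = [1, 1, 1]
r1 m[wet→φ3] = [1, 1, 1]
r1 m[wind→φ0] = [1, 1, 1]
r1 m[wind→φ2] = [1, 1, 1]
r1 m[sprk→φ1] = [1, 1, 1]
r1 m[slip→φ3] = [1, 1, 1]
r2 m[φ0→cld] = [22, 16, 9]
r2 m[φ0→wind] = [14, 16, 17]
r2 m[φ1→cld] = [9, 17, 19]
r2 m[φ1→sprk] = [17, 17, 11]
r2 m[φ2→wet] = [20, 16, 15]
r2 m[φ2→wind] = [18, 19, 14]
r2 m[φ3→wet] = [24, 19, 19]
r2 m[φ3→slip] = [24, 11, 27]
r2 m[cld→φ0] = [9, 17, 19]
r2 m[cld→φ1] = [22, 16, 9]
r2 m[wet→φ2] = [24, 19, 19]
r2 m[wet→φ3] = [20, 16, 15]
r2 m[wind→φ0] = [18, 19, 14]
r2 m[wind→φ2] = [14, 16, 17]
r2 m[sprk→φ1] = [1, 1, 1]
r2 m[slip→φ3] = [1, 1, 1]
r3 m[φ0→cld] = [377, 253, 164]
r3 m[φ0→wind] = [194, 212, 235]
r3 m[φ1→cld] = [9, 17, 19]
r3 m[φ1→sprk] = [254, 233, 154]
r3 m[φ2→wet] = [314, 245, 235]
r3 m[φ2→wind] = [377, 386, 306]
r3 m[φ3→wet] = [24, 19, 19]
r3 m[φ3→slip] = [409, 201, 459]
r3 m[cld→φ0] = [9, 17, 19]
r3 m[cld→φ1] = [22, 16, 9]
r3 m[wet→φ2] = [24, 19, 19]
r3 m[wet→φ3] = [20, 16, 15]
r3 m[wind→φ0] = [18, 19, 14]
r3 m[wind→φ2] = [14, 16, 17]
r3 m[sprk→φ1] = [1, 1, 1]
r3 m[slip→φ3] = [1, 1, 1]
r4 m[φ0→cld] = [377, 253, 164]
r4 m[φ0→wind] = [194, 212, 235]
r4 m[φ1→cld] = [9, 17, 19]
r4 m[φ1→sprk] = [254, 233, 154]
r4 m[φ2→wet] = [314, 245, 235]
r4 m[φ2→wind] = [377, 386, 306]
r4 m[φ3→wet] = [24, 19, 19]
r4 m[φ3→slip] = [409, 201, 459]
r4 m[cld→φ0] = [9, 17, 19]
r4 m[cld→φ1] = [377, 253, 164]
r4 m[wet→φ2] = [24, 19, 19]
r4 m[wet→φ3] = [314, 245, 235]
r4 m[wind→φ0] = [377, 386, 306]
r4 m[wind→φ2] = [194, 212, 235]
r4 m[sprk→φ1] = [1, 1, 1]
r4 m[slip→φ3] = [1, 1, 1]
r5 m[φ0→cld] = [7878, 5402, 3376]
r5 m[φ0→wind] = [194, 212, 235]
r5 m[φ1→cld] = [9, 17, 19]
r5 m[φ1→sprk] = [4263, 3996, 2551]
r5 m[φ2→wet] = [4298, 3307, 3205]
r5 m[φ2→wind] = [377, 386, 306]
r5 m[φ3→wet] = [24, 19, 19]
r5 m[φ3→slip] = [6362, 3148, 7146]
r5 m[cld→φ0] = [9, 17, 19]
r5 m[cld→φ1] = [377, 253, 164]
r5 m[wet→φ2] = [24, 19, 19]
r5 m[wet→φ3] = [314, 245, 235]
r5 m[wind→φ0] = [377, 386, 306]
r5 m[wind→φ2] = [194, 212, 235]
r5 m[sprk→φ1] = [1, 1, 1]
r5 m[slip→φ3] = [1, 1, 1]
r6 m[φ0→cld] = [7878, 5402, 3376]
r6 m[φ0→wind] = [194, 212, 235]
r6 m[φ1→cld] = [9, 17, 19]
r6 m[φ1→sprk] = [4263, 3996, 2551]
r6 m[φ2→wet] = [4298, 3307, 3205]
r6 m[φ2→wind] = [377, 386, 306]
r6 m[φ3→wet] = [24, 19, 19]
r6 m[φ3→slip] = [6362, 3148, 7146]
r6 m[cld→φ0] = [9, 17, 19]
r6 m[cld→φ1] = [7878, 5402, 3376]
r6 m[wet→φ2] = [24, 19, 19]
r6 m[wet→φ3] = [4298, 3307, 3205]
r6 m[wind→φ0] = [377, 386, 306]
r6 m[wind→φ2] = [194, 212, 235]
r6 m[sprk→φ1] = [1, 1, 1]
r6 m[slip→φ3] = [1, 1, 1]
r7 m[φ0→cld] = [7878, 5402, 3376]
r7 m[φ0→wind] = [194, 212, 235]
r7 m[φ1→cld] = [9, 17, 19]
r7 m[φ1→sprk] = [89582, 83504, 53794]
r7 m[φ2→wet] = [4298, 3307, 3205]
r7 m[φ2→wind] = [377, 386, 306]
r7 m[φ3→wet] = [24, 19, 19]
r7 m[φ3→slip] = [86582, 43008, 97290]
r7 m[cld→φ0] = [9, 17, 19]
r7 m[cld→φ1] = [7878, 5402, 3376]
r7 m[wet→φ2] = [24, 19, 19]
r7 m[wet→φ3] = [4298, 3307, 3205]
r7 m[wind→φ0] = [377, 386, 306]
r7 m[wind→φ2] = [194, 212, 235]
r7 m[sprk→φ1] = [1, 1, 1]
r7 m[slip→φ3] = [1, 1, 1]
r8 m[φ0→cld] = [7878, 5402, 3376]
r8 m[φ0→wind] = [194, 212, 235]
r8 m[φ1→cld] = [9, 17, 19]
r8 m[φ1→sprk] = [89582, 83504, 53794]
r8 m[φ2→wet] = [4298, 3307, 3205]
r8 m[φ2→wind] = [377, 386, 306]
r8 m[φ3→wet] = [24, 19, 19]
r8 m[φ3→slip] = [86582, 43008, 97290]
r8 m[cld→φ0] = [9, 17, 19]
r8 m[cld→φ1] = [7878, 5402, 3376]
r8 m[wet→φ2] = [24, 19, 19]
r8 m[wet→φ3] = [4298, 3307, 3205]
r8 m[wind→φ0] = [377, 386, 306]
r8 m[wind→φ2] = [194, 212, 235]
r8 m[sprk→φ1] = [1, 1, 1]
r8 m[slip→φ3] = [1, 1, 1]
fixed point reached at round 8
b[wind] = ⊗ incoming = [73138, 81832, 71910]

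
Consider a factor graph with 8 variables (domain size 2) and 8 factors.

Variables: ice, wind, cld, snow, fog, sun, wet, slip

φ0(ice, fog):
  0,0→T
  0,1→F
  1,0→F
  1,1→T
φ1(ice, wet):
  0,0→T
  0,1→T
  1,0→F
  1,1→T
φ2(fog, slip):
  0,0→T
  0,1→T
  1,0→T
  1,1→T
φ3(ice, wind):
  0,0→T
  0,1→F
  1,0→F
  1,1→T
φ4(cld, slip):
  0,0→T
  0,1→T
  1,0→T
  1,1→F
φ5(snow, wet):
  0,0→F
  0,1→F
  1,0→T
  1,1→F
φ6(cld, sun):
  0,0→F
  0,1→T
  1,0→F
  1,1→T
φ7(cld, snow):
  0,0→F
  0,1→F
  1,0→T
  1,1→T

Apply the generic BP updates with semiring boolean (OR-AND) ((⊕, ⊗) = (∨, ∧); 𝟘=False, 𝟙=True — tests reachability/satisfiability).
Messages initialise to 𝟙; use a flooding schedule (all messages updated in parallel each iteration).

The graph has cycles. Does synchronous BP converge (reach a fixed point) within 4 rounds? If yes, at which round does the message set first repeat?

init: all messages = 𝟙 over 2 values
r1 m[φ0→ice] = [T, T]
r1 m[φ0→fog] = [T, T]
r1 m[φ1→ice] = [T, T]
r1 m[φ1→wet] = [T, T]
r1 m[φ2→fog] = [T, T]
r1 m[φ2→slip] = [T, T]
r1 m[φ3→ice] = [T, T]
r1 m[φ3→wind] = [T, T]
r1 m[φ4→cld] = [T, T]
r1 m[φ4→slip] = [T, T]
r1 m[φ5→snow] = [F, T]
r1 m[φ5→wet] = [T, F]
r1 m[φ6→cld] = [T, T]
r1 m[φ6→sun] = [F, T]
r1 m[φ7→cld] = [F, T]
r1 m[φ7→snow] = [T, T]
r1 m[ice→φ0] = [T, T]
r1 m[ice→φ1] = [T, T]
r1 m[ice→φ3] = [T, T]
r1 m[wind→φ3] = [T, T]
r1 m[cld→φ4] = [T, T]
r1 m[cld→φ6] = [T, T]
r1 m[cld→φ7] = [T, T]
r1 m[snow→φ5] = [T, T]
r1 m[snow→φ7] = [T, T]
r1 m[fog→φ0] = [T, T]
r1 m[fog→φ2] = [T, T]
r1 m[sun→φ6] = [T, T]
r1 m[wet→φ1] = [T, T]
r1 m[wet→φ5] = [T, T]
r1 m[slip→φ2] = [T, T]
r1 m[slip→φ4] = [T, T]
r2 m[φ0→ice] = [T, T]
r2 m[φ0→fog] = [T, T]
r2 m[φ1→ice] = [T, T]
r2 m[φ1→wet] = [T, T]
r2 m[φ2→fog] = [T, T]
r2 m[φ2→slip] = [T, T]
r2 m[φ3→ice] = [T, T]
r2 m[φ3→wind] = [T, T]
r2 m[φ4→cld] = [T, T]
r2 m[φ4→slip] = [T, T]
r2 m[φ5→snow] = [F, T]
r2 m[φ5→wet] = [T, F]
r2 m[φ6→cld] = [T, T]
r2 m[φ6→sun] = [F, T]
r2 m[φ7→cld] = [F, T]
r2 m[φ7→snow] = [T, T]
r2 m[ice→φ0] = [T, T]
r2 m[ice→φ1] = [T, T]
r2 m[ice→φ3] = [T, T]
r2 m[wind→φ3] = [T, T]
r2 m[cld→φ4] = [F, T]
r2 m[cld→φ6] = [F, T]
r2 m[cld→φ7] = [T, T]
r2 m[snow→φ5] = [T, T]
r2 m[snow→φ7] = [F, T]
r2 m[fog→φ0] = [T, T]
r2 m[fog→φ2] = [T, T]
r2 m[sun→φ6] = [T, T]
r2 m[wet→φ1] = [T, F]
r2 m[wet→φ5] = [T, T]
r2 m[slip→φ2] = [T, T]
r2 m[slip→φ4] = [T, T]
r3 m[φ0→ice] = [T, T]
r3 m[φ0→fog] = [T, T]
r3 m[φ1→ice] = [T, F]
r3 m[φ1→wet] = [T, T]
r3 m[φ2→fog] = [T, T]
r3 m[φ2→slip] = [T, T]
r3 m[φ3→ice] = [T, T]
r3 m[φ3→wind] = [T, T]
r3 m[φ4→cld] = [T, T]
r3 m[φ4→slip] = [T, F]
r3 m[φ5→snow] = [F, T]
r3 m[φ5→wet] = [T, F]
r3 m[φ6→cld] = [T, T]
r3 m[φ6→sun] = [F, T]
r3 m[φ7→cld] = [F, T]
r3 m[φ7→snow] = [T, T]
r3 m[ice→φ0] = [T, T]
r3 m[ice→φ1] = [T, T]
r3 m[ice→φ3] = [T, T]
r3 m[wind→φ3] = [T, T]
r3 m[cld→φ4] = [F, T]
r3 m[cld→φ6] = [F, T]
r3 m[cld→φ7] = [T, T]
r3 m[snow→φ5] = [T, T]
r3 m[snow→φ7] = [F, T]
r3 m[fog→φ0] = [T, T]
r3 m[fog→φ2] = [T, T]
r3 m[sun→φ6] = [T, T]
r3 m[wet→φ1] = [T, F]
r3 m[wet→φ5] = [T, T]
r3 m[slip→φ2] = [T, T]
r3 m[slip→φ4] = [T, T]
r4 m[φ0→ice] = [T, T]
r4 m[φ0→fog] = [T, T]
r4 m[φ1→ice] = [T, F]
r4 m[φ1→wet] = [T, T]
r4 m[φ2→fog] = [T, T]
r4 m[φ2→slip] = [T, T]
r4 m[φ3→ice] = [T, T]
r4 m[φ3→wind] = [T, T]
r4 m[φ4→cld] = [T, T]
r4 m[φ4→slip] = [T, F]
r4 m[φ5→snow] = [F, T]
r4 m[φ5→wet] = [T, F]
r4 m[φ6→cld] = [T, T]
r4 m[φ6→sun] = [F, T]
r4 m[φ7→cld] = [F, T]
r4 m[φ7→snow] = [T, T]
r4 m[ice→φ0] = [T, F]
r4 m[ice→φ1] = [T, T]
r4 m[ice→φ3] = [T, F]
r4 m[wind→φ3] = [T, T]
r4 m[cld→φ4] = [F, T]
r4 m[cld→φ6] = [F, T]
r4 m[cld→φ7] = [T, T]
r4 m[snow→φ5] = [T, T]
r4 m[snow→φ7] = [F, T]
r4 m[fog→φ0] = [T, T]
r4 m[fog→φ2] = [T, T]
r4 m[sun→φ6] = [T, T]
r4 m[wet→φ1] = [T, F]
r4 m[wet→φ5] = [T, T]
r4 m[slip→φ2] = [T, F]
r4 m[slip→φ4] = [T, T]
no fixed point within 4 rounds

NOT CONVERGED within 4 rounds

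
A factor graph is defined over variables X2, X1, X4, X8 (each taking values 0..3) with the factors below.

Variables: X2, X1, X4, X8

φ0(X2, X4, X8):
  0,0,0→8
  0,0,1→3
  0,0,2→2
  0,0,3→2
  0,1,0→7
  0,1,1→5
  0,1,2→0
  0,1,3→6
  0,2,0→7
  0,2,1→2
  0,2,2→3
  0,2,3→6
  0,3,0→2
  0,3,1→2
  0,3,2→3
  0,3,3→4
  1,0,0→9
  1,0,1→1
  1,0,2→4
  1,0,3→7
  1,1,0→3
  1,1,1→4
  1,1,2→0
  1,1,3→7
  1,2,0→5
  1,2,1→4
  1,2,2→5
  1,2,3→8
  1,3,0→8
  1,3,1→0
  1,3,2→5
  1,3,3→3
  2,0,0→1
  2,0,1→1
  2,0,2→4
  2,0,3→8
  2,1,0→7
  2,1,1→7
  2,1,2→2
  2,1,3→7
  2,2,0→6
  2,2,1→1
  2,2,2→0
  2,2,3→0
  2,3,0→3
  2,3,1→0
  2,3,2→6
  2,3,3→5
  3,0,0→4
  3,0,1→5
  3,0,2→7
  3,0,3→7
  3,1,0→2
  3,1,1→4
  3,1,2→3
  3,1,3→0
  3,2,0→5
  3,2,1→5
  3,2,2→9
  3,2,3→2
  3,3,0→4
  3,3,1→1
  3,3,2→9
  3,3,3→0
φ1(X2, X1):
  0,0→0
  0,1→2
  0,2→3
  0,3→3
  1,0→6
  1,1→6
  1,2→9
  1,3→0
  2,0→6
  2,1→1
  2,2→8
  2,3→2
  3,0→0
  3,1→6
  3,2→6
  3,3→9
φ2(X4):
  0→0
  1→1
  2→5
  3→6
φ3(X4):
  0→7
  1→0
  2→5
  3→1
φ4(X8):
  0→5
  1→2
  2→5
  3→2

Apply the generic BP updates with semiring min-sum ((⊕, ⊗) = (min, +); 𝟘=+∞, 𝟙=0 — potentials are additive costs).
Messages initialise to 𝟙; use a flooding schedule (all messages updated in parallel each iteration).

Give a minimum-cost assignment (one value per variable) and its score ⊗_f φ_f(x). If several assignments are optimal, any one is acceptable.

init: all messages = 𝟙 over 4 values
r1 m[φ0→X2] = [0, 0, 0, 0]
r1 m[φ0→X4] = [1, 0, 0, 0]
r1 m[φ0→X8] = [1, 0, 0, 0]
r1 m[φ1→X2] = [0, 0, 1, 0]
r1 m[φ1→X1] = [0, 1, 3, 0]
r1 m[φ2→X4] = [0, 1, 5, 6]
r1 m[φ3→X4] = [7, 0, 5, 1]
r1 m[φ4→X8] = [5, 2, 5, 2]
r1 m[X2→φ0] = [0, 0, 0, 0]
r1 m[X2→φ1] = [0, 0, 0, 0]
r1 m[X1→φ1] = [0, 0, 0, 0]
r1 m[X4→φ0] = [0, 0, 0, 0]
r1 m[X4→φ2] = [0, 0, 0, 0]
r1 m[X4→φ3] = [0, 0, 0, 0]
r1 m[X8→φ0] = [0, 0, 0, 0]
r1 m[X8→φ4] = [0, 0, 0, 0]
r2 m[φ0→X2] = [0, 0, 0, 0]
r2 m[φ0→X4] = [1, 0, 0, 0]
r2 m[φ0→X8] = [1, 0, 0, 0]
r2 m[φ1→X2] = [0, 0, 1, 0]
r2 m[φ1→X1] = [0, 1, 3, 0]
r2 m[φ2→X4] = [0, 1, 5, 6]
r2 m[φ3→X4] = [7, 0, 5, 1]
r2 m[φ4→X8] = [5, 2, 5, 2]
r2 m[X2→φ0] = [0, 0, 1, 0]
r2 m[X2→φ1] = [0, 0, 0, 0]
r2 m[X1→φ1] = [0, 0, 0, 0]
r2 m[X4→φ0] = [7, 1, 10, 7]
r2 m[X4→φ2] = [8, 0, 5, 1]
r2 m[X4→φ3] = [1, 1, 5, 6]
r2 m[X8→φ0] = [5, 2, 5, 2]
r2 m[X8→φ4] = [1, 0, 0, 0]
r3 m[φ0→X2] = [6, 6, 8, 3]
r3 m[φ0→X4] = [3, 2, 3, 2]
r3 m[φ0→X8] = [3, 5, 1, 1]
r3 m[φ1→X2] = [0, 0, 1, 0]
r3 m[φ1→X1] = [0, 1, 3, 0]
r3 m[φ2→X4] = [0, 1, 5, 6]
r3 m[φ3→X4] = [7, 0, 5, 1]
r3 m[φ4→X8] = [5, 2, 5, 2]
r3 m[X2→φ0] = [0, 0, 1, 0]
r3 m[X2→φ1] = [0, 0, 0, 0]
r3 m[X1→φ1] = [0, 0, 0, 0]
r3 m[X4→φ0] = [7, 1, 10, 7]
r3 m[X4→φ2] = [8, 0, 5, 1]
r3 m[X4→φ3] = [1, 1, 5, 6]
r3 m[X8→φ0] = [5, 2, 5, 2]
r3 m[X8→φ4] = [1, 0, 0, 0]
r4 m[φ0→X2] = [6, 6, 8, 3]
r4 m[φ0→X4] = [3, 2, 3, 2]
r4 m[φ0→X8] = [3, 5, 1, 1]
r4 m[φ1→X2] = [0, 0, 1, 0]
r4 m[φ1→X1] = [0, 1, 3, 0]
r4 m[φ2→X4] = [0, 1, 5, 6]
r4 m[φ3→X4] = [7, 0, 5, 1]
r4 m[φ4→X8] = [5, 2, 5, 2]
r4 m[X2→φ0] = [0, 0, 1, 0]
r4 m[X2→φ1] = [6, 6, 8, 3]
r4 m[X1→φ1] = [0, 0, 0, 0]
r4 m[X4→φ0] = [7, 1, 10, 7]
r4 m[X4→φ2] = [10, 2, 8, 3]
r4 m[X4→φ3] = [3, 3, 8, 8]
r4 m[X8→φ0] = [5, 2, 5, 2]
r4 m[X8→φ4] = [3, 5, 1, 1]
r5 m[φ0→X2] = [6, 6, 8, 3]
r5 m[φ0→X4] = [3, 2, 3, 2]
r5 m[φ0→X8] = [3, 5, 1, 1]
r5 m[φ1→X2] = [0, 0, 1, 0]
r5 m[φ1→X1] = [3, 8, 9, 6]
r5 m[φ2→X4] = [0, 1, 5, 6]
r5 m[φ3→X4] = [7, 0, 5, 1]
r5 m[φ4→X8] = [5, 2, 5, 2]
r5 m[X2→φ0] = [0, 0, 1, 0]
r5 m[X2→φ1] = [6, 6, 8, 3]
r5 m[X1→φ1] = [0, 0, 0, 0]
r5 m[X4→φ0] = [7, 1, 10, 7]
r5 m[X4→φ2] = [10, 2, 8, 3]
r5 m[X4→φ3] = [3, 3, 8, 8]
r5 m[X8→φ0] = [5, 2, 5, 2]
r5 m[X8→φ4] = [3, 5, 1, 1]
r6 m[φ0→X2] = [6, 6, 8, 3]
r6 m[φ0→X4] = [3, 2, 3, 2]
r6 m[φ0→X8] = [3, 5, 1, 1]
r6 m[φ1→X2] = [0, 0, 1, 0]
r6 m[φ1→X1] = [3, 8, 9, 6]
r6 m[φ2→X4] = [0, 1, 5, 6]
r6 m[φ3→X4] = [7, 0, 5, 1]
r6 m[φ4→X8] = [5, 2, 5, 2]
r6 m[X2→φ0] = [0, 0, 1, 0]
r6 m[X2→φ1] = [6, 6, 8, 3]
r6 m[X1→φ1] = [0, 0, 0, 0]
r6 m[X4→φ0] = [7, 1, 10, 7]
r6 m[X4→φ2] = [10, 2, 8, 3]
r6 m[X4→φ3] = [3, 3, 8, 8]
r6 m[X8→φ0] = [5, 2, 5, 2]
r6 m[X8→φ4] = [3, 5, 1, 1]
fixed point reached at round 6
traceback from X2: (X2=3, X1=0, X4=1, X8=3), score=3

assignment: (X2=3, X1=0, X4=1, X8=3); score = 3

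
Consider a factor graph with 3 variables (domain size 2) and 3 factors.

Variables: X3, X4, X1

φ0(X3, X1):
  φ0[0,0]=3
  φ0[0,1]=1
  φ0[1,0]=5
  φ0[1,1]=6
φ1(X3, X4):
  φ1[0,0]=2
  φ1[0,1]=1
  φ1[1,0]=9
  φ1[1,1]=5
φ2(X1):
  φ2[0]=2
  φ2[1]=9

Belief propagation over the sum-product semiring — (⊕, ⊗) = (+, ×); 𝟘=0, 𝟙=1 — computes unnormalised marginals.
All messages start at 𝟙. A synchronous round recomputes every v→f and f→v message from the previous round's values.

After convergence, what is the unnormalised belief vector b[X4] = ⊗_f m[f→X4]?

init: all messages = 𝟙 over 2 values
r1 m[φ0→X3] = [4, 11]
r1 m[φ0→X1] = [8, 7]
r1 m[φ1→X3] = [3, 14]
r1 m[φ1→X4] = [11, 6]
r1 m[φ2→X1] = [2, 9]
r1 m[X3→φ0] = [1, 1]
r1 m[X3→φ1] = [1, 1]
r1 m[X4→φ1] = [1, 1]
r1 m[X1→φ0] = [1, 1]
r1 m[X1→φ2] = [1, 1]
r2 m[φ0→X3] = [4, 11]
r2 m[φ0→X1] = [8, 7]
r2 m[φ1→X3] = [3, 14]
r2 m[φ1→X4] = [11, 6]
r2 m[φ2→X1] = [2, 9]
r2 m[X3→φ0] = [3, 14]
r2 m[X3→φ1] = [4, 11]
r2 m[X4→φ1] = [1, 1]
r2 m[X1→φ0] = [2, 9]
r2 m[X1→φ2] = [8, 7]
r3 m[φ0→X3] = [15, 64]
r3 m[φ0→X1] = [79, 87]
r3 m[φ1→X3] = [3, 14]
r3 m[φ1→X4] = [107, 59]
r3 m[φ2→X1] = [2, 9]
r3 m[X3→φ0] = [3, 14]
r3 m[X3→φ1] = [4, 11]
r3 m[X4→φ1] = [1, 1]
r3 m[X1→φ0] = [2, 9]
r3 m[X1→φ2] = [8, 7]
r4 m[φ0→X3] = [15, 64]
r4 m[φ0→X1] = [79, 87]
r4 m[φ1→X3] = [3, 14]
r4 m[φ1→X4] = [107, 59]
r4 m[φ2→X1] = [2, 9]
r4 m[X3→φ0] = [3, 14]
r4 m[X3→φ1] = [15, 64]
r4 m[X4→φ1] = [1, 1]
r4 m[X1→φ0] = [2, 9]
r4 m[X1→φ2] = [79, 87]
r5 m[φ0→X3] = [15, 64]
r5 m[φ0→X1] = [79, 87]
r5 m[φ1→X3] = [3, 14]
r5 m[φ1→X4] = [606, 335]
r5 m[φ2→X1] = [2, 9]
r5 m[X3→φ0] = [3, 14]
r5 m[X3→φ1] = [15, 64]
r5 m[X4→φ1] = [1, 1]
r5 m[X1→φ0] = [2, 9]
r5 m[X1→φ2] = [79, 87]
r6 m[φ0→X3] = [15, 64]
r6 m[φ0→X1] = [79, 87]
r6 m[φ1→X3] = [3, 14]
r6 m[φ1→X4] = [606, 335]
r6 m[φ2→X1] = [2, 9]
r6 m[X3→φ0] = [3, 14]
r6 m[X3→φ1] = [15, 64]
r6 m[X4→φ1] = [1, 1]
r6 m[X1→φ0] = [2, 9]
r6 m[X1→φ2] = [79, 87]
fixed point reached at round 6
b[X4] = ⊗ incoming = [606, 335]

b[X4] = [606, 335]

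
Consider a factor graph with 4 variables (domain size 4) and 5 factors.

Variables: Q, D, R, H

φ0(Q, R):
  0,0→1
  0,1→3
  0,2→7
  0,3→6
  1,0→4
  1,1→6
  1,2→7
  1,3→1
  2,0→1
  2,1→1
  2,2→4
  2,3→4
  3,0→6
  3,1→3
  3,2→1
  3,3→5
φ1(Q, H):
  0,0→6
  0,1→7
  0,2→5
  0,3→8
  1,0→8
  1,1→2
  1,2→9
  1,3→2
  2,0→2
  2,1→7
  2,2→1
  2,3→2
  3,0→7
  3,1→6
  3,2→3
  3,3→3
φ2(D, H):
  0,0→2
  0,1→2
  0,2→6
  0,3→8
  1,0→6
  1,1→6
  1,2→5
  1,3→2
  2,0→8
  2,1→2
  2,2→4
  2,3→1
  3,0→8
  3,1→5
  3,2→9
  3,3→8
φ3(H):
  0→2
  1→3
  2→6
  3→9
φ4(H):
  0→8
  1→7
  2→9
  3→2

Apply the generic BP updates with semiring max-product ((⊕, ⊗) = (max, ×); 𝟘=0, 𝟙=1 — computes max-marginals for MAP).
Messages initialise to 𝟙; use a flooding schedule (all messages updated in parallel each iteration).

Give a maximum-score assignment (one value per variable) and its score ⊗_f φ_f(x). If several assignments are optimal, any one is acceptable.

init: all messages = 𝟙 over 4 values
r1 m[φ0→Q] = [7, 7, 4, 6]
r1 m[φ0→R] = [6, 6, 7, 6]
r1 m[φ1→Q] = [8, 9, 7, 7]
r1 m[φ1→H] = [8, 7, 9, 8]
r1 m[φ2→D] = [8, 6, 8, 9]
r1 m[φ2→H] = [8, 6, 9, 8]
r1 m[φ3→H] = [2, 3, 6, 9]
r1 m[φ4→H] = [8, 7, 9, 2]
r1 m[Q→φ0] = [1, 1, 1, 1]
r1 m[Q→φ1] = [1, 1, 1, 1]
r1 m[D→φ2] = [1, 1, 1, 1]
r1 m[R→φ0] = [1, 1, 1, 1]
r1 m[H→φ1] = [1, 1, 1, 1]
r1 m[H→φ2] = [1, 1, 1, 1]
r1 m[H→φ3] = [1, 1, 1, 1]
r1 m[H→φ4] = [1, 1, 1, 1]
r2 m[φ0→Q] = [7, 7, 4, 6]
r2 m[φ0→R] = [6, 6, 7, 6]
r2 m[φ1→Q] = [8, 9, 7, 7]
r2 m[φ1→H] = [8, 7, 9, 8]
r2 m[φ2→D] = [8, 6, 8, 9]
r2 m[φ2→H] = [8, 6, 9, 8]
r2 m[φ3→H] = [2, 3, 6, 9]
r2 m[φ4→H] = [8, 7, 9, 2]
r2 m[Q→φ0] = [8, 9, 7, 7]
r2 m[Q→φ1] = [7, 7, 4, 6]
r2 m[D→φ2] = [1, 1, 1, 1]
r2 m[R→φ0] = [1, 1, 1, 1]
r2 m[H→φ1] = [128, 126, 486, 144]
r2 m[H→φ2] = [128, 147, 486, 144]
r2 m[H→φ3] = [512, 294, 729, 128]
r2 m[H→φ4] = [128, 126, 486, 576]
r3 m[φ0→Q] = [7, 7, 4, 6]
r3 m[φ0→R] = [42, 54, 63, 48]
r3 m[φ1→Q] = [2430, 4374, 882, 1458]
r3 m[φ1→H] = [56, 49, 63, 56]
r3 m[φ2→D] = [2916, 2430, 1944, 4374]
r3 m[φ2→H] = [8, 6, 9, 8]
r3 m[φ3→H] = [2, 3, 6, 9]
r3 m[φ4→H] = [8, 7, 9, 2]
r3 m[Q→φ0] = [8, 9, 7, 7]
r3 m[Q→φ1] = [7, 7, 4, 6]
r3 m[D→φ2] = [1, 1, 1, 1]
r3 m[R→φ0] = [1, 1, 1, 1]
r3 m[H→φ1] = [128, 126, 486, 144]
r3 m[H→φ2] = [128, 147, 486, 144]
r3 m[H→φ3] = [512, 294, 729, 128]
r3 m[H→φ4] = [128, 126, 486, 576]
r4 m[φ0→Q] = [7, 7, 4, 6]
r4 m[φ0→R] = [42, 54, 63, 48]
r4 m[φ1→Q] = [2430, 4374, 882, 1458]
r4 m[φ1→H] = [56, 49, 63, 56]
r4 m[φ2→D] = [2916, 2430, 1944, 4374]
r4 m[φ2→H] = [8, 6, 9, 8]
r4 m[φ3→H] = [2, 3, 6, 9]
r4 m[φ4→H] = [8, 7, 9, 2]
r4 m[Q→φ0] = [2430, 4374, 882, 1458]
r4 m[Q→φ1] = [7, 7, 4, 6]
r4 m[D→φ2] = [1, 1, 1, 1]
r4 m[R→φ0] = [1, 1, 1, 1]
r4 m[H→φ1] = [128, 126, 486, 144]
r4 m[H→φ2] = [896, 1029, 3402, 1008]
r4 m[H→φ3] = [3584, 2058, 5103, 896]
r4 m[H→φ4] = [896, 882, 3402, 4032]
r5 m[φ0→Q] = [7, 7, 4, 6]
r5 m[φ0→R] = [17496, 26244, 30618, 14580]
r5 m[φ1→Q] = [2430, 4374, 882, 1458]
r5 m[φ1→H] = [56, 49, 63, 56]
r5 m[φ2→D] = [20412, 17010, 13608, 30618]
r5 m[φ2→H] = [8, 6, 9, 8]
r5 m[φ3→H] = [2, 3, 6, 9]
r5 m[φ4→H] = [8, 7, 9, 2]
r5 m[Q→φ0] = [2430, 4374, 882, 1458]
r5 m[Q→φ1] = [7, 7, 4, 6]
r5 m[D→φ2] = [1, 1, 1, 1]
r5 m[R→φ0] = [1, 1, 1, 1]
r5 m[H→φ1] = [128, 126, 486, 144]
r5 m[H→φ2] = [896, 1029, 3402, 1008]
r5 m[H→φ3] = [3584, 2058, 5103, 896]
r5 m[H→φ4] = [896, 882, 3402, 4032]
r6 m[φ0→Q] = [7, 7, 4, 6]
r6 m[φ0→R] = [17496, 26244, 30618, 14580]
r6 m[φ1→Q] = [2430, 4374, 882, 1458]
r6 m[φ1→H] = [56, 49, 63, 56]
r6 m[φ2→D] = [20412, 17010, 13608, 30618]
r6 m[φ2→H] = [8, 6, 9, 8]
r6 m[φ3→H] = [2, 3, 6, 9]
r6 m[φ4→H] = [8, 7, 9, 2]
r6 m[Q→φ0] = [2430, 4374, 882, 1458]
r6 m[Q→φ1] = [7, 7, 4, 6]
r6 m[D→φ2] = [1, 1, 1, 1]
r6 m[R→φ0] = [1, 1, 1, 1]
r6 m[H→φ1] = [128, 126, 486, 144]
r6 m[H→φ2] = [896, 1029, 3402, 1008]
r6 m[H→φ3] = [3584, 2058, 5103, 896]
r6 m[H→φ4] = [896, 882, 3402, 4032]
fixed point reached at round 6
traceback from Q: (Q=1, D=3, R=2, H=2), score=30618

assignment: (Q=1, D=3, R=2, H=2); score = 30618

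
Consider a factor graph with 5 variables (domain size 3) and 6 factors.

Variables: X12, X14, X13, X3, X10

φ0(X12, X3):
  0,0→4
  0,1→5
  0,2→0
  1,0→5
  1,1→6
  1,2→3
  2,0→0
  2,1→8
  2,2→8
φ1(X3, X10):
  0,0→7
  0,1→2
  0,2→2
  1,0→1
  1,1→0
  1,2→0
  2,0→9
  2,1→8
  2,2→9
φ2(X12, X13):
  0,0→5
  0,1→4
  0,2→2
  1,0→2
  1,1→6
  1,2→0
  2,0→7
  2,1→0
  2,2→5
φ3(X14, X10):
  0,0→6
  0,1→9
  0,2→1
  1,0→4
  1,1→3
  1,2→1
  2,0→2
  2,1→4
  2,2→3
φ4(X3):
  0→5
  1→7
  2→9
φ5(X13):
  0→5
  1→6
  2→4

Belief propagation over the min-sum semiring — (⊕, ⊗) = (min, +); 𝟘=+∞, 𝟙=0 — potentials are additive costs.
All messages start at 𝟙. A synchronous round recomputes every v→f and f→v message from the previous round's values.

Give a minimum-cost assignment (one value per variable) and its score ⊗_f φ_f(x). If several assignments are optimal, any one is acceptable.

assignment: (X12=2, X14=0, X13=1, X3=0, X10=2); score = 14

init: all messages = 𝟙 over 3 values
r1 m[φ0→X12] = [0, 3, 0]
r1 m[φ0→X3] = [0, 5, 0]
r1 m[φ1→X3] = [2, 0, 8]
r1 m[φ1→X10] = [1, 0, 0]
r1 m[φ2→X12] = [2, 0, 0]
r1 m[φ2→X13] = [2, 0, 0]
r1 m[φ3→X14] = [1, 1, 2]
r1 m[φ3→X10] = [2, 3, 1]
r1 m[φ4→X3] = [5, 7, 9]
r1 m[φ5→X13] = [5, 6, 4]
r1 m[X12→φ0] = [0, 0, 0]
r1 m[X12→φ2] = [0, 0, 0]
r1 m[X14→φ3] = [0, 0, 0]
r1 m[X13→φ2] = [0, 0, 0]
r1 m[X13→φ5] = [0, 0, 0]
r1 m[X3→φ0] = [0, 0, 0]
r1 m[X3→φ1] = [0, 0, 0]
r1 m[X3→φ4] = [0, 0, 0]
r1 m[X10→φ1] = [0, 0, 0]
r1 m[X10→φ3] = [0, 0, 0]
r2 m[φ0→X12] = [0, 3, 0]
r2 m[φ0→X3] = [0, 5, 0]
r2 m[φ1→X3] = [2, 0, 8]
r2 m[φ1→X10] = [1, 0, 0]
r2 m[φ2→X12] = [2, 0, 0]
r2 m[φ2→X13] = [2, 0, 0]
r2 m[φ3→X14] = [1, 1, 2]
r2 m[φ3→X10] = [2, 3, 1]
r2 m[φ4→X3] = [5, 7, 9]
r2 m[φ5→X13] = [5, 6, 4]
r2 m[X12→φ0] = [2, 0, 0]
r2 m[X12→φ2] = [0, 3, 0]
r2 m[X14→φ3] = [0, 0, 0]
r2 m[X13→φ2] = [5, 6, 4]
r2 m[X13→φ5] = [2, 0, 0]
r2 m[X3→φ0] = [7, 7, 17]
r2 m[X3→φ1] = [5, 12, 9]
r2 m[X3→φ4] = [2, 5, 8]
r2 m[X10→φ1] = [2, 3, 1]
r2 m[X10→φ3] = [1, 0, 0]
r3 m[φ0→X12] = [11, 12, 7]
r3 m[φ0→X3] = [0, 6, 2]
r3 m[φ1→X3] = [3, 1, 10]
r3 m[φ1→X10] = [12, 7, 7]
r3 m[φ2→X12] = [6, 4, 6]
r3 m[φ2→X13] = [5, 0, 2]
r3 m[φ3→X14] = [1, 1, 3]
r3 m[φ3→X10] = [2, 3, 1]
r3 m[φ4→X3] = [5, 7, 9]
r3 m[φ5→X13] = [5, 6, 4]
r3 m[X12→φ0] = [2, 0, 0]
r3 m[X12→φ2] = [0, 3, 0]
r3 m[X14→φ3] = [0, 0, 0]
r3 m[X13→φ2] = [5, 6, 4]
r3 m[X13→φ5] = [2, 0, 0]
r3 m[X3→φ0] = [7, 7, 17]
r3 m[X3→φ1] = [5, 12, 9]
r3 m[X3→φ4] = [2, 5, 8]
r3 m[X10→φ1] = [2, 3, 1]
r3 m[X10→φ3] = [1, 0, 0]
r4 m[φ0→X12] = [11, 12, 7]
r4 m[φ0→X3] = [0, 6, 2]
r4 m[φ1→X3] = [3, 1, 10]
r4 m[φ1→X10] = [12, 7, 7]
r4 m[φ2→X12] = [6, 4, 6]
r4 m[φ2→X13] = [5, 0, 2]
r4 m[φ3→X14] = [1, 1, 3]
r4 m[φ3→X10] = [2, 3, 1]
r4 m[φ4→X3] = [5, 7, 9]
r4 m[φ5→X13] = [5, 6, 4]
r4 m[X12→φ0] = [6, 4, 6]
r4 m[X12→φ2] = [11, 12, 7]
r4 m[X14→φ3] = [0, 0, 0]
r4 m[X13→φ2] = [5, 6, 4]
r4 m[X13→φ5] = [5, 0, 2]
r4 m[X3→φ0] = [8, 8, 19]
r4 m[X3→φ1] = [5, 13, 11]
r4 m[X3→φ4] = [3, 7, 12]
r4 m[X10→φ1] = [2, 3, 1]
r4 m[X10→φ3] = [12, 7, 7]
r5 m[φ0→X12] = [12, 13, 8]
r5 m[φ0→X3] = [6, 10, 6]
r5 m[φ1→X3] = [3, 1, 10]
r5 m[φ1→X10] = [12, 7, 7]
r5 m[φ2→X12] = [6, 4, 6]
r5 m[φ2→X13] = [14, 7, 12]
r5 m[φ3→X14] = [8, 8, 10]
r5 m[φ3→X10] = [2, 3, 1]
r5 m[φ4→X3] = [5, 7, 9]
r5 m[φ5→X13] = [5, 6, 4]
r5 m[X12→φ0] = [6, 4, 6]
r5 m[X12→φ2] = [11, 12, 7]
r5 m[X14→φ3] = [0, 0, 0]
r5 m[X13→φ2] = [5, 6, 4]
r5 m[X13→φ5] = [5, 0, 2]
r5 m[X3→φ0] = [8, 8, 19]
r5 m[X3→φ1] = [5, 13, 11]
r5 m[X3→φ4] = [3, 7, 12]
r5 m[X10→φ1] = [2, 3, 1]
r5 m[X10→φ3] = [12, 7, 7]
r6 m[φ0→X12] = [12, 13, 8]
r6 m[φ0→X3] = [6, 10, 6]
r6 m[φ1→X3] = [3, 1, 10]
r6 m[φ1→X10] = [12, 7, 7]
r6 m[φ2→X12] = [6, 4, 6]
r6 m[φ2→X13] = [14, 7, 12]
r6 m[φ3→X14] = [8, 8, 10]
r6 m[φ3→X10] = [2, 3, 1]
r6 m[φ4→X3] = [5, 7, 9]
r6 m[φ5→X13] = [5, 6, 4]
r6 m[X12→φ0] = [6, 4, 6]
r6 m[X12→φ2] = [12, 13, 8]
r6 m[X14→φ3] = [0, 0, 0]
r6 m[X13→φ2] = [5, 6, 4]
r6 m[X13→φ5] = [14, 7, 12]
r6 m[X3→φ0] = [8, 8, 19]
r6 m[X3→φ1] = [11, 17, 15]
r6 m[X3→φ4] = [9, 11, 16]
r6 m[X10→φ1] = [2, 3, 1]
r6 m[X10→φ3] = [12, 7, 7]
r7 m[φ0→X12] = [12, 13, 8]
r7 m[φ0→X3] = [6, 10, 6]
r7 m[φ1→X3] = [3, 1, 10]
r7 m[φ1→X10] = [18, 13, 13]
r7 m[φ2→X12] = [6, 4, 6]
r7 m[φ2→X13] = [15, 8, 13]
r7 m[φ3→X14] = [8, 8, 10]
r7 m[φ3→X10] = [2, 3, 1]
r7 m[φ4→X3] = [5, 7, 9]
r7 m[φ5→X13] = [5, 6, 4]
r7 m[X12→φ0] = [6, 4, 6]
r7 m[X12→φ2] = [12, 13, 8]
r7 m[X14→φ3] = [0, 0, 0]
r7 m[X13→φ2] = [5, 6, 4]
r7 m[X13→φ5] = [14, 7, 12]
r7 m[X3→φ0] = [8, 8, 19]
r7 m[X3→φ1] = [11, 17, 15]
r7 m[X3→φ4] = [9, 11, 16]
r7 m[X10→φ1] = [2, 3, 1]
r7 m[X10→φ3] = [12, 7, 7]
r8 m[φ0→X12] = [12, 13, 8]
r8 m[φ0→X3] = [6, 10, 6]
r8 m[φ1→X3] = [3, 1, 10]
r8 m[φ1→X10] = [18, 13, 13]
r8 m[φ2→X12] = [6, 4, 6]
r8 m[φ2→X13] = [15, 8, 13]
r8 m[φ3→X14] = [8, 8, 10]
r8 m[φ3→X10] = [2, 3, 1]
r8 m[φ4→X3] = [5, 7, 9]
r8 m[φ5→X13] = [5, 6, 4]
r8 m[X12→φ0] = [6, 4, 6]
r8 m[X12→φ2] = [12, 13, 8]
r8 m[X14→φ3] = [0, 0, 0]
r8 m[X13→φ2] = [5, 6, 4]
r8 m[X13→φ5] = [15, 8, 13]
r8 m[X3→φ0] = [8, 8, 19]
r8 m[X3→φ1] = [11, 17, 15]
r8 m[X3→φ4] = [9, 11, 16]
r8 m[X10→φ1] = [2, 3, 1]
r8 m[X10→φ3] = [18, 13, 13]
r9 m[φ0→X12] = [12, 13, 8]
r9 m[φ0→X3] = [6, 10, 6]
r9 m[φ1→X3] = [3, 1, 10]
r9 m[φ1→X10] = [18, 13, 13]
r9 m[φ2→X12] = [6, 4, 6]
r9 m[φ2→X13] = [15, 8, 13]
r9 m[φ3→X14] = [14, 14, 16]
r9 m[φ3→X10] = [2, 3, 1]
r9 m[φ4→X3] = [5, 7, 9]
r9 m[φ5→X13] = [5, 6, 4]
r9 m[X12→φ0] = [6, 4, 6]
r9 m[X12→φ2] = [12, 13, 8]
r9 m[X14→φ3] = [0, 0, 0]
r9 m[X13→φ2] = [5, 6, 4]
r9 m[X13→φ5] = [15, 8, 13]
r9 m[X3→φ0] = [8, 8, 19]
r9 m[X3→φ1] = [11, 17, 15]
r9 m[X3→φ4] = [9, 11, 16]
r9 m[X10→φ1] = [2, 3, 1]
r9 m[X10→φ3] = [18, 13, 13]
r10 m[φ0→X12] = [12, 13, 8]
r10 m[φ0→X3] = [6, 10, 6]
r10 m[φ1→X3] = [3, 1, 10]
r10 m[φ1→X10] = [18, 13, 13]
r10 m[φ2→X12] = [6, 4, 6]
r10 m[φ2→X13] = [15, 8, 13]
r10 m[φ3→X14] = [14, 14, 16]
r10 m[φ3→X10] = [2, 3, 1]
r10 m[φ4→X3] = [5, 7, 9]
r10 m[φ5→X13] = [5, 6, 4]
r10 m[X12→φ0] = [6, 4, 6]
r10 m[X12→φ2] = [12, 13, 8]
r10 m[X14→φ3] = [0, 0, 0]
r10 m[X13→φ2] = [5, 6, 4]
r10 m[X13→φ5] = [15, 8, 13]
r10 m[X3→φ0] = [8, 8, 19]
r10 m[X3→φ1] = [11, 17, 15]
r10 m[X3→φ4] = [9, 11, 16]
r10 m[X10→φ1] = [2, 3, 1]
r10 m[X10→φ3] = [18, 13, 13]
fixed point reached at round 10
traceback from X12: (X12=2, X14=0, X13=1, X3=0, X10=2), score=14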